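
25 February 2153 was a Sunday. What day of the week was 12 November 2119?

Sunday

Count forward from the earlier date (November 12, 2119) to the later (February 25, 2153):
Day-of-year of November 12, 2119: 316.
Day-of-year of February 25, 2153: 56.
2119 has 365 days, so 365 − 316 = 49 days remain in 2119.
Full years 2120–2152: 24 common + 9 leap = 24×365 + 9×366 = 12054 days.
Total: 49 + 12054 + 56 = 12159 days.
12159 is a multiple of 7, so 12 November 2119 falls on the same weekday: Sunday.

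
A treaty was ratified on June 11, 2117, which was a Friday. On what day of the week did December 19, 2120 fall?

Thursday

Day-of-year of June 11, 2117: 162.
Day-of-year of December 19, 2120: 354.
2117 has 365 days, so 365 − 162 = 203 days remain in 2117.
Full years: 2118: 365; 2119: 365. Sum = 730.
Total: 203 + 730 + 354 = 1287 days.
1287 mod 7 = 6, so 6 days after Friday is Thursday.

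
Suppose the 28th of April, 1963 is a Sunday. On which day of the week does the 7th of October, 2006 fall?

Saturday

Day-of-year of April 28, 1963: 118.
Day-of-year of October 7, 2006: 280.
1963 has 365 days, so 365 − 118 = 247 days remain in 1963.
Full years 1964–2005: 31 common + 11 leap = 31×365 + 11×366 = 15341 days.
Total: 247 + 15341 + 280 = 15868 days.
15868 mod 7 = 6, so 6 days after Sunday is Saturday.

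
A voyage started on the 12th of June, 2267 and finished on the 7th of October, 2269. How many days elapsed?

848

June 12, 2267 → June 12, 2268: 366 days (2268 is a leap year).
June 12, 2268 → June 12, 2269: 365 days.
June 2269: 30 − 12 = 18 days remain.
Then July (31), August (31), September (30): 31 + 31 + 30 = 92 days.
October 1–7, 2269: 7 days.
Residual: 117 days.
Total: 848 days.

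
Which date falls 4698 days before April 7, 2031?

May 27, 2018

Count 4698 days before April 7, 2031:
Day-of-year of May 27, 2018: 147.
Day-of-year of April 7, 2031: 97.
2018 has 365 days, so 365 − 147 = 218 days remain in 2018.
Full years 2019–2030: 9 common + 3 leap = 9×365 + 3×366 = 4383 days.
Total: 218 + 4383 + 97 = 4698 days.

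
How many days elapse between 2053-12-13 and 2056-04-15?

854

December 13, 2053 → December 13, 2054: 365 days.
December 13, 2054 → December 13, 2055: 365 days.
December 2055: 31 − 13 = 18 days remain.
Then January (31), February 2056 (29), March (31): 31 + 29 + 31 = 91 days.
April 1–15, 2056: 15 days.
Residual: 124 days.
Total: 854 days.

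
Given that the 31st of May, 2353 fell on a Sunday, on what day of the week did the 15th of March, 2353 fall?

Count forward from the earlier date (March 15, 2353) to the later (May 31, 2353):
March 2353: 31 − 15 = 16 days remain.
Then April (30): 30 days.
May 1–31, 2353: 31 days.
Total: 16 + 30 + 31 = 77 days.
77 is a multiple of 7, so the 15th of March, 2353 falls on the same weekday: Sunday.

Sunday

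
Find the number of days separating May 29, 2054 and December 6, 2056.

922

May 2054: 31 − 29 = 2 days remain.
Then 30 full months totalling 914 days.
December 1–6, 2056: 6 days.
Total: 2 + 914 + 6 = 922 days.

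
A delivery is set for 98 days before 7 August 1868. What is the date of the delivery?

1 May 1868

Count 98 days before August 7, 1868:
May 1868: 31 − 1 = 30 days remain.
Then June (30), July (31): 30 + 31 = 61 days.
August 1–7, 1868: 7 days.
Total: 30 + 61 + 7 = 98 days.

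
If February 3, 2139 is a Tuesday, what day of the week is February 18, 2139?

Within February 2139: 18 − 3 = 15 days.
15 mod 7 = 1, so 1 day after Tuesday is Wednesday.

Wednesday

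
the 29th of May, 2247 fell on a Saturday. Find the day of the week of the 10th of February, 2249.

Saturday

Day-of-year of May 29, 2247: 149.
Day-of-year of February 10, 2249: 41.
2247 has 365 days, so 365 − 149 = 216 days remain in 2247.
Full years: 2248: 366. Sum = 366.
Total: 216 + 366 + 41 = 623 days.
623 is a multiple of 7, so the 10th of February, 2249 falls on the same weekday: Saturday.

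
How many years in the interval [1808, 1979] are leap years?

Years divisible by 4: 1808, 1812, …, 1976 — 43 in all.
Of these, 1900 is divisible by 100 but not 400, so not leap.
Leap years: 43 − 1 = 42.

42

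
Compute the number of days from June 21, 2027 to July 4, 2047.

7318

From June 21, 2027 to June 21, 2047: 20 years, of which 5 contain a Feb 29 — 15×365 + 5×366 = 7305 days.
June 2047: 30 − 21 = 9 days remain.
July 1–4, 2047: 4 days.
Residual: 13 days.
Total: 7318 days.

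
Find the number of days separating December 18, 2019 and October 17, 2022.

1034

Day-of-year of December 18, 2019: 352.
Day-of-year of October 17, 2022: 290.
2019 has 365 days, so 365 − 352 = 13 days remain in 2019.
Full years: 2020: 366; 2021: 365. Sum = 731.
Total: 13 + 731 + 290 = 1034 days.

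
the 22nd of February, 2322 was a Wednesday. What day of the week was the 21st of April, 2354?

Wednesday

Day-of-year of February 22, 2322: 53.
Day-of-year of April 21, 2354: 111.
2322 has 365 days, so 365 − 53 = 312 days remain in 2322.
Full years 2323–2353: 23 common + 8 leap = 23×365 + 8×366 = 11323 days.
Total: 312 + 11323 + 111 = 11746 days.
11746 is a multiple of 7, so the 21st of April, 2354 falls on the same weekday: Wednesday.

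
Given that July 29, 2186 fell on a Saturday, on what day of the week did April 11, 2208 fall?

Monday

Day-of-year of July 29, 2186: 210.
Day-of-year of April 11, 2208: 102.
2186 has 365 days, so 365 − 210 = 155 days remain in 2186.
Full years 2187–2207: 17 common + 4 leap = 17×365 + 4×366 = 7669 days.
Total: 155 + 7669 + 102 = 7926 days.
7926 mod 7 = 2, so 2 days after Saturday is Monday.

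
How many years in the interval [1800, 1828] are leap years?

7

Years divisible by 4 in [1800, 1828]: 1800, 1804, 1808, 1812, 1816, 1820, 1824, 1828.
Of these, 1800 is divisible by 100 but not 400, so not leap.
Leap years: 8 − 1 = 7.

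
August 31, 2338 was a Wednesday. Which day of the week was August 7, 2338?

Count forward from the earlier date (August 7, 2338) to the later (August 31, 2338):
Within August 2338: 31 − 7 = 24 days.
24 mod 7 = 3, so 3 days before Wednesday is Sunday.

Sunday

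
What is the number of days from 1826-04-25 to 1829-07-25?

1187

April 25, 1826 → April 25, 1827: 365 days.
April 25, 1827 → April 25, 1828: 366 days (1828 is a leap year).
April 25, 1828 → April 25, 1829: 365 days.
April 1829: 30 − 25 = 5 days remain.
Then May (31), June (30): 31 + 30 = 61 days.
July 1–25, 1829: 25 days.
Residual: 91 days.
Total: 1187 days.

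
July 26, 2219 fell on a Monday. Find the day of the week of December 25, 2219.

Saturday

July 2219: 31 − 26 = 5 days remain.
Then August (31), September (30), October (31), November (30): 31 + 30 + 31 + 30 = 122 days.
December 1–25, 2219: 25 days.
Total: 5 + 122 + 25 = 152 days.
152 mod 7 = 5, so 5 days after Monday is Saturday.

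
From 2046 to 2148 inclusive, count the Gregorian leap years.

25

Years divisible by 4: 2048, 2052, …, 2148 — 26 in all.
Of these, 2100 is divisible by 100 but not 400, so not leap.
Leap years: 26 − 1 = 25.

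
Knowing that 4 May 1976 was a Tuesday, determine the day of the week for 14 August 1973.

Count forward from the earlier date (August 14, 1973) to the later (May 4, 1976):
August 14, 1973 → August 14, 1974: 365 days.
August 14, 1974 → August 14, 1975: 365 days.
August 1975: 31 − 14 = 17 days remain.
Then September (30), October (31), November (30), December (31), January (31), February 1976 (29), March (31), April (30): 30 + 31 + 30 + 31 + 31 + 29 + 31 + 30 = 243 days.
May 1–4, 1976: 4 days.
Residual: 264 days.
Total: 994 days.
994 is a multiple of 7, so 14 August 1973 falls on the same weekday: Tuesday.

Tuesday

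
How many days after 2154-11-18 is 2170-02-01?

From November 18, 2154 to November 18, 2169: 15 years, of which 4 contain a Feb 29 — 11×365 + 4×366 = 5479 days.
November 2169: 30 − 18 = 12 days remain.
Then December (31), January (31): 31 + 31 = 62 days.
February 1, 2170: 1 day (2170 is not a leap year).
Residual: 75 days.
Total: 5554 days.

5554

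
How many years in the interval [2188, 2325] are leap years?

33

Years divisible by 4: 2188, 2192, …, 2324 — 35 in all.
Of these, 2200, 2300 are divisible by 100 but not 400, so not leap.
Leap years: 35 − 2 = 33.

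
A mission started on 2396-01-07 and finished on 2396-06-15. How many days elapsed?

160

January 2396: 31 − 7 = 24 days remain.
Then February 2396 (29), March (31), April (30), May (31): 29 + 31 + 30 + 31 = 121 days.
June 1–15, 2396: 15 days.
Total: 24 + 121 + 15 = 160 days.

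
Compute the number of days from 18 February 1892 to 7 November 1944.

From February 18, 1892 to February 18, 1944: 52 years, of which 12 contain a Feb 29 — 40×365 + 12×366 = 18992 days.
(1900 is not a leap year (divisible by 100 but not 400).)
February 1944: 29 − 18 = 11 days remain (1944 is a leap year, so February has 29 days).
Then March (31), April (30), May (31), June (30), July (31), August (31), September (30), October (31): 31 + 30 + 31 + 30 + 31 + 31 + 30 + 31 = 245 days.
November 1–7, 1944: 7 days.
Residual: 263 days.
Total: 19255 days.

19255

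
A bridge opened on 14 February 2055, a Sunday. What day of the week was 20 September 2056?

February 2055: 28 − 14 = 14 days remain (2055 is not a leap year, so February has 28 days).
Then 18 full months totalling 550 days.
September 1–20, 2056: 20 days.
Total: 14 + 550 + 20 = 584 days.
584 mod 7 = 3, so 3 days after Sunday is Wednesday.

Wednesday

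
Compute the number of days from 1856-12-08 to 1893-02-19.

Day-of-year of December 8, 1856: 343.
Day-of-year of February 19, 1893: 50.
1856 has 366 days, so 366 − 343 = 23 days remain in 1856.
Full years 1857–1892: 27 common + 9 leap = 27×365 + 9×366 = 13149 days.
Total: 23 + 13149 + 50 = 13222 days.

13222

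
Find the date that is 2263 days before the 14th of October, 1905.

the 3rd of August, 1899

Count 2263 days before October 14, 1905:
Day-of-year of August 3, 1899: 215.
Day-of-year of October 14, 1905: 287.
1899 has 365 days, so 365 − 215 = 150 days remain in 1899.
Full years: 1900: 365; 1901: 365; 1902: 365; 1903: 365; 1904: 366. Sum = 1826.
Total: 150 + 1826 + 287 = 2263 days.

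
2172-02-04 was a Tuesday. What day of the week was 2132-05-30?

Friday

Count forward from the earlier date (May 30, 2132) to the later (February 4, 2172):
From May 30, 2132 to May 30, 2171: 39 years, of which 9 contain a Feb 29 — 30×365 + 9×366 = 14244 days.
May 2171: 31 − 30 = 1 day remains.
Then June (30), July (31), August (31), September (30), October (31), November (30), December (31), January (31): 30 + 31 + 31 + 30 + 31 + 30 + 31 + 31 = 245 days.
February 1–4, 2172: 4 days (2172 is a leap year).
Residual: 250 days.
Total: 14494 days.
14494 mod 7 = 4, so 4 days before Tuesday is Friday.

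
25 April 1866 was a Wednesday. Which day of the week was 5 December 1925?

From April 25, 1866 to April 25, 1925: 59 years, of which 14 contain a Feb 29 — 45×365 + 14×366 = 21549 days.
(1900 is not a leap year (divisible by 100 but not 400).)
April 1925: 30 − 25 = 5 days remain.
Then May (31), June (30), July (31), August (31), September (30), October (31), November (30): 31 + 30 + 31 + 31 + 30 + 31 + 30 = 214 days.
December 1–5, 1925: 5 days.
Residual: 224 days.
Total: 21773 days.
21773 mod 7 = 3, so 3 days after Wednesday is Saturday.

Saturday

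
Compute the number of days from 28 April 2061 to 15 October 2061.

April 2061: 30 − 28 = 2 days remain.
Then May (31), June (30), July (31), August (31), September (30): 31 + 30 + 31 + 31 + 30 = 153 days.
October 1–15, 2061: 15 days.
Total: 2 + 153 + 15 = 170 days.

170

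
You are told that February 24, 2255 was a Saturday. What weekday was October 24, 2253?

Monday

Count forward from the earlier date (October 24, 2253) to the later (February 24, 2255):
October 2253: 31 − 24 = 7 days remain.
Then 15 full months totalling 457 days.
February 1–24, 2255: 24 days (2255 is not a leap year).
Total: 7 + 457 + 24 = 488 days.
488 mod 7 = 5, so 5 days before Saturday is Monday.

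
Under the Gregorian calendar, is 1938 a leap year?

1938 is not a leap year.

No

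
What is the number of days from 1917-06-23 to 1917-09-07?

June 1917: 30 − 23 = 7 days remain.
Then July (31), August (31): 31 + 31 = 62 days.
September 1–7, 1917: 7 days.
Total: 7 + 62 + 7 = 76 days.

76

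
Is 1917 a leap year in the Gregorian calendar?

1917 is not a leap year.

No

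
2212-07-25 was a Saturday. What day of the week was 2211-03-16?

Saturday

Count forward from the earlier date (March 16, 2211) to the later (July 25, 2212):
Day-of-year of March 16, 2211: 75.
Day-of-year of July 25, 2212: 207.
2211 has 365 days, so 365 − 75 = 290 days remain in 2211.
Total: 290 + 207 = 497 days.
497 is a multiple of 7, so 2211-03-16 falls on the same weekday: Saturday.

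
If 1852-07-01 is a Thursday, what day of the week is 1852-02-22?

Sunday

Count forward from the earlier date (February 22, 1852) to the later (July 1, 1852):
February 1852: 29 − 22 = 7 days remain (1852 is a leap year, so February has 29 days).
Then March (31), April (30), May (31), June (30): 31 + 30 + 31 + 30 = 122 days.
July 1, 1852: 1 day.
Total: 7 + 122 + 1 = 130 days.
130 mod 7 = 4, so 4 days before Thursday is Sunday.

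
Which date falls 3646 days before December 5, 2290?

December 11, 2280

Count 3646 days before December 5, 2290:
From December 11, 2280 to December 11, 2289: 9 years, of which 2 contain a Feb 29 — 7×365 + 2×366 = 3287 days.
December 2289: 31 − 11 = 20 days remain.
Then 11 full months totalling 334 days.
December 1–5, 2290: 5 days.
Residual: 359 days.
Total: 3646 days.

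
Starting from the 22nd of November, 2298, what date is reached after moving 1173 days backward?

the 6th of September, 2295

Count 1173 days before November 22, 2298:
September 6, 2295 → September 6, 2296: 366 days (2296 is a leap year).
September 6, 2296 → September 6, 2297: 365 days.
September 6, 2297 → September 6, 2298: 365 days.
September 2298: 30 − 6 = 24 days remain.
Then October (31): 31 days.
November 1–22, 2298: 22 days.
Residual: 77 days.
Total: 1173 days.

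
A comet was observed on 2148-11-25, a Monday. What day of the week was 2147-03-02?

Count forward from the earlier date (March 2, 2147) to the later (November 25, 2148):
March 2, 2147 → March 2, 2148: 366 days (2148 is a leap year).
March 2148: 31 − 2 = 29 days remain.
Then April (30), May (31), June (30), July (31), August (31), September (30), October (31): 30 + 31 + 30 + 31 + 31 + 30 + 31 = 214 days.
November 1–25, 2148: 25 days.
Residual: 268 days.
Total: 634 days.
634 mod 7 = 4, so 4 days before Monday is Thursday.

Thursday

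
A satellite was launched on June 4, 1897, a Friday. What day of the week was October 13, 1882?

Count forward from the earlier date (October 13, 1882) to the later (June 4, 1897):
Day-of-year of October 13, 1882: 286.
Day-of-year of June 4, 1897: 155.
1882 has 365 days, so 365 − 286 = 79 days remain in 1882.
Full years 1883–1896: 10 common + 4 leap = 10×365 + 4×366 = 5114 days.
Total: 79 + 5114 + 155 = 5348 days.
5348 is a multiple of 7, so October 13, 1882 falls on the same weekday: Friday.

Friday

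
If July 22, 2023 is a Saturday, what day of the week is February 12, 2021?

Count forward from the earlier date (February 12, 2021) to the later (July 22, 2023):
February 12, 2021 → February 12, 2022: 365 days.
February 12, 2022 → February 12, 2023: 365 days.
February 2023: 28 − 12 = 16 days remain (2023 is not a leap year, so February has 28 days).
Then March (31), April (30), May (31), June (30): 31 + 30 + 31 + 30 = 122 days.
July 1–22, 2023: 22 days.
Residual: 160 days.
Total: 890 days.
890 mod 7 = 1, so 1 day before Saturday is Friday.

Friday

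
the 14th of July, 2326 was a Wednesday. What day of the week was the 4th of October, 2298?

Tuesday

Count forward from the earlier date (October 4, 2298) to the later (July 14, 2326):
From October 4, 2298 to October 4, 2325: 27 years, of which 6 contain a Feb 29 — 21×365 + 6×366 = 9861 days.
(2300 is not a leap year (divisible by 100 but not 400).)
October 2325: 31 − 4 = 27 days remain.
Then November (30), December (31), January (31), February 2326 (28), March (31), April (30), May (31), June (30): 30 + 31 + 31 + 28 + 31 + 30 + 31 + 30 = 242 days.
July 1–14, 2326: 14 days.
Residual: 283 days.
Total: 10144 days.
10144 mod 7 = 1, so 1 day before Wednesday is Tuesday.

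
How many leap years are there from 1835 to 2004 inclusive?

42

Years divisible by 4: 1836, 1840, …, 2004 — 43 in all.
Of these, 1900 is divisible by 100 but not 400, so not leap.
2000 is divisible by 400, so still leap.
Leap years: 43 − 1 = 42.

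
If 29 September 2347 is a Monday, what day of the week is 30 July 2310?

Count forward from the earlier date (July 30, 2310) to the later (September 29, 2347):
Day-of-year of July 30, 2310: 211.
Day-of-year of September 29, 2347: 272.
2310 has 365 days, so 365 − 211 = 154 days remain in 2310.
Full years 2311–2346: 27 common + 9 leap = 27×365 + 9×366 = 13149 days.
Total: 154 + 13149 + 272 = 13575 days.
13575 mod 7 = 2, so 2 days before Monday is Saturday.

Saturday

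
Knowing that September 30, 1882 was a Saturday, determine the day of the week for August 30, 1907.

Friday

From September 30, 1882 to September 30, 1906: 24 years, of which 5 contain a Feb 29 — 19×365 + 5×366 = 8765 days.
(1900 is not a leap year (divisible by 100 but not 400).)
September 1906: 30 − 30 = 0 days remain.
Then 10 full months totalling 304 days.
August 1–30, 1907: 30 days.
Residual: 334 days.
Total: 9099 days.
9099 mod 7 = 6, so 6 days after Saturday is Friday.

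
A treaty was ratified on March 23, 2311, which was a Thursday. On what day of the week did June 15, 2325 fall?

From March 23, 2311 to March 23, 2325: 14 years, of which 4 contain a Feb 29 — 10×365 + 4×366 = 5114 days.
March 2325: 31 − 23 = 8 days remain.
Then April (30), May (31): 30 + 31 = 61 days.
June 1–15, 2325: 15 days.
Residual: 84 days.
Total: 5198 days.
5198 mod 7 = 4, so 4 days after Thursday is Monday.

Monday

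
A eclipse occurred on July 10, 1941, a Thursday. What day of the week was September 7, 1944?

July 10, 1941 → July 10, 1942: 365 days.
July 10, 1942 → July 10, 1943: 365 days.
July 10, 1943 → July 10, 1944: 366 days (1944 is a leap year).
July 1944: 31 − 10 = 21 days remain.
Then August (31): 31 days.
September 1–7, 1944: 7 days.
Residual: 59 days.
Total: 1155 days.
1155 is a multiple of 7, so September 7, 1944 falls on the same weekday: Thursday.

Thursday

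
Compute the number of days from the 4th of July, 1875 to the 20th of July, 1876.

July 1875: 31 − 4 = 27 days remain.
Then 11 full months totalling 335 days.
July 1–20, 1876: 20 days.
Total: 27 + 335 + 20 = 382 days.

382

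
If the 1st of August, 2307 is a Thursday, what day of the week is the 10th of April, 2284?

Thursday

Count forward from the earlier date (April 10, 2284) to the later (August 1, 2307):
Day-of-year of April 10, 2284: 101.
Day-of-year of August 1, 2307: 213.
2284 has 366 days, so 366 − 101 = 265 days remain in 2284.
Full years 2285–2306: 18 common + 4 leap = 18×365 + 4×366 = 8034 days.
Total: 265 + 8034 + 213 = 8512 days.
8512 is a multiple of 7, so the 10th of April, 2284 falls on the same weekday: Thursday.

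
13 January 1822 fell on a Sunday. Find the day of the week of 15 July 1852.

Thursday

Day-of-year of January 13, 1822: 13.
Day-of-year of July 15, 1852: 197.
1822 has 365 days, so 365 − 13 = 352 days remain in 1822.
Full years 1823–1851: 22 common + 7 leap = 22×365 + 7×366 = 10592 days.
Total: 352 + 10592 + 197 = 11141 days.
11141 mod 7 = 4, so 4 days after Sunday is Thursday.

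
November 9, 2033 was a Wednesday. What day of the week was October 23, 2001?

Count forward from the earlier date (October 23, 2001) to the later (November 9, 2033):
From October 23, 2001 to October 23, 2033: 32 years, of which 8 contain a Feb 29 — 24×365 + 8×366 = 11688 days.
October 2033: 31 − 23 = 8 days remain.
November 1–9, 2033: 9 days.
Residual: 17 days.
Total: 11705 days.
11705 mod 7 = 1, so 1 day before Wednesday is Tuesday.

Tuesday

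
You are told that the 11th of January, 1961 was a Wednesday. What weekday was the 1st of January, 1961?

Sunday

Count forward from the earlier date (January 1, 1961) to the later (January 11, 1961):
Within January 1961: 11 − 1 = 10 days.
10 mod 7 = 3, so 3 days before Wednesday is Sunday.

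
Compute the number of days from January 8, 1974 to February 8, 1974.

31

January 1974: 31 − 8 = 23 days remain.
February 1–8, 1974: 8 days (1974 is not a leap year).
Total: 23 + 8 = 31 days.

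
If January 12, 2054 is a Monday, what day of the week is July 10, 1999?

Saturday

Count forward from the earlier date (July 10, 1999) to the later (January 12, 2054):
From July 10, 1999 to July 10, 2053: 54 years, of which 14 contain a Feb 29 — 40×365 + 14×366 = 19724 days.
(2000 is a leap year (divisible by 400).)
July 2053: 31 − 10 = 21 days remain.
Then August (31), September (30), October (31), November (30), December (31): 31 + 30 + 31 + 30 + 31 = 153 days.
January 1–12, 2054: 12 days.
Residual: 186 days.
Total: 19910 days.
19910 mod 7 = 2, so 2 days before Monday is Saturday.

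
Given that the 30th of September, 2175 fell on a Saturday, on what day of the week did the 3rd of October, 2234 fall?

Friday

Day-of-year of September 30, 2175: 273.
Day-of-year of October 3, 2234: 276.
2175 has 365 days, so 365 − 273 = 92 days remain in 2175.
Full years 2176–2233: 44 common + 14 leap = 44×365 + 14×366 = 21184 days.
Total: 92 + 21184 + 276 = 21552 days.
21552 mod 7 = 6, so 6 days after Saturday is Friday.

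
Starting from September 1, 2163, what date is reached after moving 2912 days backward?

September 11, 2155

Count 2912 days before September 1, 2163:
Day-of-year of September 11, 2155: 254.
Day-of-year of September 1, 2163: 244.
2155 has 365 days, so 365 − 254 = 111 days remain in 2155.
Full years 2156–2162: 5 common + 2 leap = 5×365 + 2×366 = 2557 days.
Total: 111 + 2557 + 244 = 2912 days.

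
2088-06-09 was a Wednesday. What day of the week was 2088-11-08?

Monday

June 2088: 30 − 9 = 21 days remain.
Then July (31), August (31), September (30), October (31): 31 + 31 + 30 + 31 = 123 days.
November 1–8, 2088: 8 days.
Total: 21 + 123 + 8 = 152 days.
152 mod 7 = 5, so 5 days after Wednesday is Monday.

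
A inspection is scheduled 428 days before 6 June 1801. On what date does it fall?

4 April 1800

Count 428 days before June 6, 1801:
April 4, 1800 → April 4, 1801: 365 days.
April 1801: 30 − 4 = 26 days remain.
Then May (31): 31 days.
June 1–6, 1801: 6 days.
Residual: 63 days.
Total: 428 days.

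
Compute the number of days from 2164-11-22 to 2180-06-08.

5677

From November 22, 2164 to November 22, 2179: 15 years, of which 3 contain a Feb 29 — 12×365 + 3×366 = 5478 days.
November 2179: 30 − 22 = 8 days remain.
Then December (31), January (31), February 2180 (29), March (31), April (30), May (31): 31 + 31 + 29 + 31 + 30 + 31 = 183 days.
June 1–8, 2180: 8 days.
Residual: 199 days.
Total: 5677 days.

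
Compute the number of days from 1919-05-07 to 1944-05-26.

9151

From May 7, 1919 to May 7, 1944: 25 years, of which 7 contain a Feb 29 — 18×365 + 7×366 = 9132 days.
Within May 1944: 26 − 7 = 19 days.
Total: 9151 days.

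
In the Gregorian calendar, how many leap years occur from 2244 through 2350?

Years divisible by 4: 2244, 2248, …, 2348 — 27 in all.
Of these, 2300 is divisible by 100 but not 400, so not leap.
Leap years: 27 − 1 = 26.

26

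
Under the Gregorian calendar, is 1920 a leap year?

Yes

1920 is a leap year.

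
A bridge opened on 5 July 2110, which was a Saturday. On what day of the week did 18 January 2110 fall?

Count forward from the earlier date (January 18, 2110) to the later (July 5, 2110):
January 2110: 31 − 18 = 13 days remain.
Then February 2110 (28), March (31), April (30), May (31), June (30): 28 + 31 + 30 + 31 + 30 = 150 days.
July 1–5, 2110: 5 days.
Total: 13 + 150 + 5 = 168 days.
168 is a multiple of 7, so 18 January 2110 falls on the same weekday: Saturday.

Saturday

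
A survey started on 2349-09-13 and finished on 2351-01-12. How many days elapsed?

September 2349: 30 − 13 = 17 days remain.
Then 15 full months totalling 457 days.
January 1–12, 2351: 12 days.
Total: 17 + 457 + 12 = 486 days.

486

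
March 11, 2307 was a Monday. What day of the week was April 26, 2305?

Wednesday

Count forward from the earlier date (April 26, 2305) to the later (March 11, 2307):
April 26, 2305 → April 26, 2306: 365 days.
April 2306: 30 − 26 = 4 days remain.
Then 10 full months totalling 304 days.
March 1–11, 2307: 11 days.
Residual: 319 days.
Total: 684 days.
684 mod 7 = 5, so 5 days before Monday is Wednesday.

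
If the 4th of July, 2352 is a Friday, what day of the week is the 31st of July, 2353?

Friday

Day-of-year of July 4, 2352: 186.
Day-of-year of July 31, 2353: 212.
2352 has 366 days, so 366 − 186 = 180 days remain in 2352.
Total: 180 + 212 = 392 days.
392 is a multiple of 7, so the 31st of July, 2353 falls on the same weekday: Friday.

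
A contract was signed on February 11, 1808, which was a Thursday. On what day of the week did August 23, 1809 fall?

February 1808: 29 − 11 = 18 days remain (1808 is a leap year, so February has 29 days).
Then 17 full months totalling 518 days.
August 1–23, 1809: 23 days.
Total: 18 + 518 + 23 = 559 days.
559 mod 7 = 6, so 6 days after Thursday is Wednesday.

Wednesday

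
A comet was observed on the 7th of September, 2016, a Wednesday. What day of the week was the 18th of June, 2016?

Saturday

Count forward from the earlier date (June 18, 2016) to the later (September 7, 2016):
June 2016: 30 − 18 = 12 days remain.
Then July (31), August (31): 31 + 31 = 62 days.
September 1–7, 2016: 7 days.
Total: 12 + 62 + 7 = 81 days.
81 mod 7 = 4, so 4 days before Wednesday is Saturday.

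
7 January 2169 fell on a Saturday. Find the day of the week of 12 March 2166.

Wednesday

Count forward from the earlier date (March 12, 2166) to the later (January 7, 2169):
Day-of-year of March 12, 2166: 71.
Day-of-year of January 7, 2169: 7.
2166 has 365 days, so 365 − 71 = 294 days remain in 2166.
Full years: 2167: 365; 2168: 366. Sum = 731.
Total: 294 + 731 + 7 = 1032 days.
1032 mod 7 = 3, so 3 days before Saturday is Wednesday.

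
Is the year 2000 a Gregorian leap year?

2000 is a leap year (divisible by 400).

Yes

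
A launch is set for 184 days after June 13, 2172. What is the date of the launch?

December 14, 2172

Count 184 days after June 13, 2172:
June 2172: 30 − 13 = 17 days remain.
Then July (31), August (31), September (30), October (31), November (30): 31 + 31 + 30 + 31 + 30 = 153 days.
December 1–14, 2172: 14 days.
Total: 17 + 153 + 14 = 184 days.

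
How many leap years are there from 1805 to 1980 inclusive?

43

Years divisible by 4: 1808, 1812, …, 1980 — 44 in all.
Of these, 1900 is divisible by 100 but not 400, so not leap.
Leap years: 44 − 1 = 43.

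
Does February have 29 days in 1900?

1900 is not a leap year (divisible by 100 but not 400).

No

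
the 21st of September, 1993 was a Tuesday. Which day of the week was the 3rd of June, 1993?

Count forward from the earlier date (June 3, 1993) to the later (September 21, 1993):
June 1993: 30 − 3 = 27 days remain.
Then July (31), August (31): 31 + 31 = 62 days.
September 1–21, 1993: 21 days.
Total: 27 + 62 + 21 = 110 days.
110 mod 7 = 5, so 5 days before Tuesday is Thursday.

Thursday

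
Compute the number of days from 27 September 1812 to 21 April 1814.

571

September 27, 1812 → September 27, 1813: 365 days.
September 1813: 30 − 27 = 3 days remain.
Then October (31), November (30), December (31), January (31), February 1814 (28), March (31): 31 + 30 + 31 + 31 + 28 + 31 = 182 days.
April 1–21, 1814: 21 days.
Residual: 206 days.
Total: 571 days.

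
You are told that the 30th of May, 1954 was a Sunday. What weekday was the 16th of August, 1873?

Count forward from the earlier date (August 16, 1873) to the later (May 30, 1954):
From August 16, 1873 to August 16, 1953: 80 years, of which 19 contain a Feb 29 — 61×365 + 19×366 = 29219 days.
(1900 is not a leap year (divisible by 100 but not 400).)
August 1953: 31 − 16 = 15 days remain.
Then September (30), October (31), November (30), December (31), January (31), February 1954 (28), March (31), April (30): 30 + 31 + 30 + 31 + 31 + 28 + 31 + 30 = 242 days.
May 1–30, 1954: 30 days.
Residual: 287 days.
Total: 29506 days.
29506 mod 7 = 1, so 1 day before Sunday is Saturday.

Saturday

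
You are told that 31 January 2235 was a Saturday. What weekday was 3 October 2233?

Count forward from the earlier date (October 3, 2233) to the later (January 31, 2235):
October 3, 2233 → October 3, 2234: 365 days.
October 2234: 31 − 3 = 28 days remain.
Then November (30), December (31): 30 + 31 = 61 days.
January 1–31, 2235: 31 days.
Residual: 120 days.
Total: 485 days.
485 mod 7 = 2, so 2 days before Saturday is Thursday.

Thursday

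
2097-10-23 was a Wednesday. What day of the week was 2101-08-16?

Tuesday

October 23, 2097 → October 23, 2098: 365 days.
October 23, 2098 → October 23, 2099: 365 days.
October 23, 2099 → October 23, 2100: 365 days (2100 is not a leap year (divisible by 100 but not 400)).
October 2100: 31 − 23 = 8 days remain.
Then 9 full months totalling 273 days.
August 1–16, 2101: 16 days.
Residual: 297 days.
Total: 1392 days.
1392 mod 7 = 6, so 6 days after Wednesday is Tuesday.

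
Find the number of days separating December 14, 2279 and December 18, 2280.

December 2279: 31 − 14 = 17 days remain.
Then 11 full months totalling 335 days.
December 1–18, 2280: 18 days.
Total: 17 + 335 + 18 = 370 days.

370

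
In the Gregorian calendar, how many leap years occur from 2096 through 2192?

Years divisible by 4: 2096, 2100, …, 2192 — 25 in all.
Of these, 2100 is divisible by 100 but not 400, so not leap.
Leap years: 25 − 1 = 24.

24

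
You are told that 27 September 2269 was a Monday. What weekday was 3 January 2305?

Tuesday

Day-of-year of September 27, 2269: 270.
Day-of-year of January 3, 2305: 3.
2269 has 365 days, so 365 − 270 = 95 days remain in 2269.
Full years 2270–2304: 27 common + 8 leap = 27×365 + 8×366 = 12783 days.
Total: 95 + 12783 + 3 = 12881 days.
12881 mod 7 = 1, so 1 day after Monday is Tuesday.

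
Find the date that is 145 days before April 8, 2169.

November 14, 2168

Count 145 days before April 8, 2169:
November 2168: 30 − 14 = 16 days remain.
Then December (31), January (31), February 2169 (28), March (31): 31 + 31 + 28 + 31 = 121 days.
April 1–8, 2169: 8 days.
Total: 16 + 121 + 8 = 145 days.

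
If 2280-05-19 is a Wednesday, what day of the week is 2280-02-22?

Count forward from the earlier date (February 22, 2280) to the later (May 19, 2280):
February 2280: 29 − 22 = 7 days remain (2280 is a leap year, so February has 29 days).
Then March (31), April (30): 31 + 30 = 61 days.
May 1–19, 2280: 19 days.
Total: 7 + 61 + 19 = 87 days.
87 mod 7 = 3, so 3 days before Wednesday is Sunday.

Sunday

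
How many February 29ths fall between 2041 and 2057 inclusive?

4

Years divisible by 4 in [2041, 2057]: 2044, 2048, 2052, 2056.
No century exceptions apply. Count: 4.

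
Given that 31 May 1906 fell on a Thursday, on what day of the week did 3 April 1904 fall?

Sunday

Count forward from the earlier date (April 3, 1904) to the later (May 31, 1906):
April 1904: 30 − 3 = 27 days remain.
Then 24 full months totalling 730 days.
May 1–31, 1906: 31 days.
Total: 27 + 730 + 31 = 788 days.
788 mod 7 = 4, so 4 days before Thursday is Sunday.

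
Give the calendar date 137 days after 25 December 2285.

11 May 2286

Count 137 days after December 25, 2285:
Day-of-year of December 25, 2285: 359.
Day-of-year of May 11, 2286: 131.
2285 has 365 days, so 365 − 359 = 6 days remain in 2285.
Total: 6 + 131 = 137 days.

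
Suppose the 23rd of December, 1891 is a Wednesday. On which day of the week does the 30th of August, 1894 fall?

Thursday

Day-of-year of December 23, 1891: 357.
Day-of-year of August 30, 1894: 242.
1891 has 365 days, so 365 − 357 = 8 days remain in 1891.
Full years: 1892: 366; 1893: 365. Sum = 731.
Total: 8 + 731 + 242 = 981 days.
981 mod 7 = 1, so 1 day after Wednesday is Thursday.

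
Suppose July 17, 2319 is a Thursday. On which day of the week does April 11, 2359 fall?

From July 17, 2319 to July 17, 2358: 39 years, of which 10 contain a Feb 29 — 29×365 + 10×366 = 14245 days.
July 2358: 31 − 17 = 14 days remain.
Then August (31), September (30), October (31), November (30), December (31), January (31), February 2359 (28), March (31): 31 + 30 + 31 + 30 + 31 + 31 + 28 + 31 = 243 days.
April 1–11, 2359: 11 days.
Residual: 268 days.
Total: 14513 days.
14513 mod 7 = 2, so 2 days after Thursday is Saturday.

Saturday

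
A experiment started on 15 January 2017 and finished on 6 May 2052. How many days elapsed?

12895

Day-of-year of January 15, 2017: 15.
Day-of-year of May 6, 2052: 127.
2017 has 365 days, so 365 − 15 = 350 days remain in 2017.
Full years 2018–2051: 26 common + 8 leap = 26×365 + 8×366 = 12418 days.
Total: 350 + 12418 + 127 = 12895 days.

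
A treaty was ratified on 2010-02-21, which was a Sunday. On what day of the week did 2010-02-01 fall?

Monday

Count forward from the earlier date (February 1, 2010) to the later (February 21, 2010):
Within February 2010: 21 − 1 = 20 days.
20 mod 7 = 6, so 6 days before Sunday is Monday.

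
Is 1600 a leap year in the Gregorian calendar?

1600 is a leap year (divisible by 400).

Yes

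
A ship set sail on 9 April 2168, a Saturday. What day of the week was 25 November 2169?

Day-of-year of April 9, 2168: 100.
Day-of-year of November 25, 2169: 329.
2168 has 366 days, so 366 − 100 = 266 days remain in 2168.
Total: 266 + 329 = 595 days.
595 is a multiple of 7, so 25 November 2169 falls on the same weekday: Saturday.

Saturday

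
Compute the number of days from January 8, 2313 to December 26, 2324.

From January 8, 2313 to January 8, 2324: 11 years, of which 2 contain a Feb 29 — 9×365 + 2×366 = 4017 days.
January 2324: 31 − 8 = 23 days remain.
Then 10 full months totalling 304 days.
December 1–26, 2324: 26 days.
Residual: 353 days.
Total: 4370 days.

4370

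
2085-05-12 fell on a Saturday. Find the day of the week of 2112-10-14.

Friday

Day-of-year of May 12, 2085: 132.
Day-of-year of October 14, 2112: 288.
2085 has 365 days, so 365 − 132 = 233 days remain in 2085.
Full years 2086–2111: 21 common + 5 leap = 21×365 + 5×366 = 9495 days.
Total: 233 + 9495 + 288 = 10016 days.
10016 mod 7 = 6, so 6 days after Saturday is Friday.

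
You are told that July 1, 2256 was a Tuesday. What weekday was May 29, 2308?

From July 1, 2256 to July 1, 2307: 51 years, of which 11 contain a Feb 29 — 40×365 + 11×366 = 18626 days.
(2300 is not a leap year (divisible by 100 but not 400).)
July 2307: 31 − 1 = 30 days remain.
Then 9 full months totalling 274 days.
May 1–29, 2308: 29 days.
Residual: 333 days.
Total: 18959 days.
18959 mod 7 = 3, so 3 days after Tuesday is Friday.

Friday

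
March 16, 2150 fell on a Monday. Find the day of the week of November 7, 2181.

Day-of-year of March 16, 2150: 75.
Day-of-year of November 7, 2181: 311.
2150 has 365 days, so 365 − 75 = 290 days remain in 2150.
Full years 2151–2180: 22 common + 8 leap = 22×365 + 8×366 = 10958 days.
Total: 290 + 10958 + 311 = 11559 days.
11559 mod 7 = 2, so 2 days after Monday is Wednesday.

Wednesday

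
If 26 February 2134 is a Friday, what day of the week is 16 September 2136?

Day-of-year of February 26, 2134: 57.
Day-of-year of September 16, 2136: 260.
2134 has 365 days, so 365 − 57 = 308 days remain in 2134.
Full years: 2135: 365. Sum = 365.
Total: 308 + 365 + 260 = 933 days.
933 mod 7 = 2, so 2 days after Friday is Sunday.

Sunday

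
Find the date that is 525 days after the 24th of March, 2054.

the 31st of August, 2055

Count 525 days after March 24, 2054:
Day-of-year of March 24, 2054: 83.
Day-of-year of August 31, 2055: 243.
2054 has 365 days, so 365 − 83 = 282 days remain in 2054.
Total: 282 + 243 = 525 days.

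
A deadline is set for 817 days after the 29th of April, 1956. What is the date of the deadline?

the 25th of July, 1958

Count 817 days after April 29, 1956:
April 29, 1956 → April 29, 1957: 365 days.
April 29, 1957 → April 29, 1958: 365 days.
April 1958: 30 − 29 = 1 day remains.
Then May (31), June (30): 31 + 30 = 61 days.
July 1–25, 1958: 25 days.
Residual: 87 days.
Total: 817 days.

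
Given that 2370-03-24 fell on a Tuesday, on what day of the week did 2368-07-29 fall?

Count forward from the earlier date (July 29, 2368) to the later (March 24, 2370):
July 29, 2368 → July 29, 2369: 365 days.
July 2369: 31 − 29 = 2 days remain.
Then August (31), September (30), October (31), November (30), December (31), January (31), February 2370 (28): 31 + 30 + 31 + 30 + 31 + 31 + 28 = 212 days.
March 1–24, 2370: 24 days.
Residual: 238 days.
Total: 603 days.
603 mod 7 = 1, so 1 day before Tuesday is Monday.

Monday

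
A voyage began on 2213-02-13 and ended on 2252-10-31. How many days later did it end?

14505

Day-of-year of February 13, 2213: 44.
Day-of-year of October 31, 2252: 305.
2213 has 365 days, so 365 − 44 = 321 days remain in 2213.
Full years 2214–2251: 29 common + 9 leap = 29×365 + 9×366 = 13879 days.
Total: 321 + 13879 + 305 = 14505 days.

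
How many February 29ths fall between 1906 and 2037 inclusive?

Years divisible by 4: 1908, 1912, …, 2036 — 33 in all.
2000 is divisible by 400, so still leap.
No century exceptions apply. Count: 33.

33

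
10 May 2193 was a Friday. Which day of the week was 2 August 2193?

May 2193: 31 − 10 = 21 days remain.
Then June (30), July (31): 30 + 31 = 61 days.
August 1–2, 2193: 2 days.
Total: 21 + 61 + 2 = 84 days.
84 is a multiple of 7, so 2 August 2193 falls on the same weekday: Friday.

Friday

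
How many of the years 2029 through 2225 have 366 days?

47

Years divisible by 4: 2032, 2036, …, 2224 — 49 in all.
Of these, 2100, 2200 are divisible by 100 but not 400, so not leap.
Leap years: 49 − 2 = 47.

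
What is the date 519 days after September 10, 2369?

February 11, 2371

Count 519 days after September 10, 2369:
Day-of-year of September 10, 2369: 253.
Day-of-year of February 11, 2371: 42.
2369 has 365 days, so 365 − 253 = 112 days remain in 2369.
Full years: 2370: 365. Sum = 365.
Total: 112 + 365 + 42 = 519 days.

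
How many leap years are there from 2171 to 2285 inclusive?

Years divisible by 4: 2172, 2176, …, 2284 — 29 in all.
Of these, 2200 is divisible by 100 but not 400, so not leap.
Leap years: 29 − 1 = 28.

28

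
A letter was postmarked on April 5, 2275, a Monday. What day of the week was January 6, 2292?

Wednesday

From April 5, 2275 to April 5, 2291: 16 years, of which 4 contain a Feb 29 — 12×365 + 4×366 = 5844 days.
April 2291: 30 − 5 = 25 days remain.
Then May (31), June (30), July (31), August (31), September (30), October (31), November (30), December (31): 31 + 30 + 31 + 31 + 30 + 31 + 30 + 31 = 245 days.
January 1–6, 2292: 6 days.
Residual: 276 days.
Total: 6120 days.
6120 mod 7 = 2, so 2 days after Monday is Wednesday.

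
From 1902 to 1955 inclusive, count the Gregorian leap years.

Years divisible by 4: 1904, 1908, …, 1952 — 13 in all.
No century exceptions apply. Count: 13.

13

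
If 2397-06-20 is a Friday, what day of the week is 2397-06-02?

Monday

Count forward from the earlier date (June 2, 2397) to the later (June 20, 2397):
Within June 2397: 20 − 2 = 18 days.
18 mod 7 = 4, so 4 days before Friday is Monday.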